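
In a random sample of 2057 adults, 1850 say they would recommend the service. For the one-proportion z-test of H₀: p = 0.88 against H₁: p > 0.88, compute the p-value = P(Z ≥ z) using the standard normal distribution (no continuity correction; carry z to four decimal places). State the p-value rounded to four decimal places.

With x = 1850 successes in n = 2057, p̂ = 0.89937.
SE₀ = √(0.88·0.12/2057) = 0.007165.
z = (p̂ − p₀)/SE = (1850/2057 − 0.88)/0.007165 ≈ 2.7032.
From the standard normal, P(Z ≥ z) = 0.0034.

p-value = 0.0034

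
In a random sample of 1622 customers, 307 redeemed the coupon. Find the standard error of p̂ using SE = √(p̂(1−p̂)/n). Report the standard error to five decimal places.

SE = 0.00973

The sample proportion is 307/1622 = 0.18927.
p̂(1−p̂) = 0.18927·0.81073 = 0.153447.
SE = √(0.153447/1622) = √0.000094604 = 0.00973.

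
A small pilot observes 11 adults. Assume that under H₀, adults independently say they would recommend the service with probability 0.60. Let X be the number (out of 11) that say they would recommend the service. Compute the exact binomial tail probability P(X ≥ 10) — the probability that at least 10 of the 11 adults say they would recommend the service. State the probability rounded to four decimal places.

X is binomial with n = 11 and p = 0.60.
P(X ≥ 10) = C(11,10)·0.60^10·0.40^1 + C(11,11)·0.60^11·0.40^0.
= 0.026605 + 0.003628 = 0.0302.

P = 0.0302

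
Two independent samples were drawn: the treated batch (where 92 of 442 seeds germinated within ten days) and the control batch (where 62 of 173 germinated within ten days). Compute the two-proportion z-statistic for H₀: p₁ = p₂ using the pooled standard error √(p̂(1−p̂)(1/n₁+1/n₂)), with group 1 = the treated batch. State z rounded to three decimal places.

z = -3.867

Sample proportions: p̂₁ = 92/442 = 0.20814 and p̂₂ = 62/173 = 0.35838.
Pooled p̂ = (92+62)/(442+173) = 154/615 = 0.25041.
SE = √[p̂(1−p̂)(1/n₁+1/n₂)] = √[0.25041·0.74959·(1/442+1/173)] ≈ 0.038854.
z = -0.15024/0.038854 = -3.867.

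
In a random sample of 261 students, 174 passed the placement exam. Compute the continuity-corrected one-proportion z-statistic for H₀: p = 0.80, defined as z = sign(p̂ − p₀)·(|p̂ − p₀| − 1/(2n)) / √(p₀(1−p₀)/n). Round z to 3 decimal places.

With x = 174 successes in n = 261, p̂ = 0.66667. p̂ − p₀ = -0.133333.
Continuity correction 1/(2n) = 1/522 = 0.001916.
Corrected numerator: |-0.133333| − 0.001916 = 0.131417.
Null standard error: √(0.80·0.20/261) = √0.000613027 = 0.024759.
z = −0.131417/0.024759 = -5.308.

z = -5.308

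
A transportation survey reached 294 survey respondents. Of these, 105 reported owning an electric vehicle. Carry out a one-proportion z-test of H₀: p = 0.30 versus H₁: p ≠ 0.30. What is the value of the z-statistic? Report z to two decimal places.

z = 2.14

Sample proportion p̂ = 105/294 = 0.35714.
Under H₀, SE = √(p₀(1−p₀)/n) = √(0.30·0.70/294) = √0.000714286 = 0.026726.
z = (0.35714 − 0.30)/0.026726 = 0.05714/0.026726 = 2.14.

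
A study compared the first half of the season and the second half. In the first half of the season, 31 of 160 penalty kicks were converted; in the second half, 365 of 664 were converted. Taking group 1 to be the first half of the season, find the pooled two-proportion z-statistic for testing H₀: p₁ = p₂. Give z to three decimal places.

p̂₁ = 31/160 = 0.19375, p̂₂ = 365/664 = 0.54970.
Pooling: p̂ = 396/824 = 0.48058.
SE = √[p̂(1−p̂)(1/n₁+1/n₂)] = √[0.48058·0.51942·(1/160+1/664)] ≈ 0.044001.
z = (p̂₁ − p̂₂)/SE = (0.19375 − 0.54970)/0.044001 = -0.35595/0.044001 = -8.090.

z = -8.090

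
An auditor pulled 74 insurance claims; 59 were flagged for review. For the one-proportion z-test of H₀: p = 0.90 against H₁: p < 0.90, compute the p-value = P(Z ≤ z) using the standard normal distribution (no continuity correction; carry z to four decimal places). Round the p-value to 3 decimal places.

With x = 59 successes in n = 74, p̂ = 0.79730.
Under H₀, SE = √(p₀(1−p₀)/n) = √(0.90·0.10/74) = √0.001216216 = 0.034874.
Test statistic (full precision, shown to 4 dp): z = (59/74 − 0.90)/SE₀ ≈ -2.9449.
From the standard normal, P(Z ≤ z) = 0.002.

p-value = 0.002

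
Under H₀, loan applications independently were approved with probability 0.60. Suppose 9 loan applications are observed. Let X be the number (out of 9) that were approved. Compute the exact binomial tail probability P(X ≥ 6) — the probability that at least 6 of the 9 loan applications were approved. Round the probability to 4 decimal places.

P = 0.4826

X ~ Binomial(n=9, p=0.60).
P(X ≥ 6) = C(9,6)·0.60^6·0.40^3 + C(9,7)·0.60^7·0.40^2 + C(9,8)·0.60^8·0.40^1 + C(9,9)·0.60^9·0.40^0.
= 0.250823 + 0.161243 + 0.060466 + 0.010078 = 0.4826.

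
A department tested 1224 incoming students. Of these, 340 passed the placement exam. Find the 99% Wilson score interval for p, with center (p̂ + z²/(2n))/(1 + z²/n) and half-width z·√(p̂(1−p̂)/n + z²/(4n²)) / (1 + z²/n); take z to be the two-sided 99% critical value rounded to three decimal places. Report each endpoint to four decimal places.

(0.2461, 0.3119)

p̂ = 340/1224 = 0.27778; z = 2.576, so z² = 6.635776.
Denominator 1 + z²/n = 1 + 6.635776/1224 = 1.005421.
Adjusted center: (0.27778 + z²/(2n))/1.005421 = 0.27898.
Radicand: p̂(1−p̂)/n + z²/(4n²) = 0.000163903 + 0.000001107 = 0.000165010.
Half-width = 2.576·√0.000165010/1.005421 = 0.03291.
Interval: 0.27898 ± 0.03291 → (0.2461, 0.3119).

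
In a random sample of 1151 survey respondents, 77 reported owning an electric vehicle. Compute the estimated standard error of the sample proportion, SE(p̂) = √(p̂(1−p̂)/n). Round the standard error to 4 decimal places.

With x = 77 successes in n = 1151, p̂ = 0.06690.
p̂(1−p̂) = 0.06690·0.93310 = 0.062424.
SE = √(0.062424/1151) = √0.000054235 = 0.0074.

SE = 0.0074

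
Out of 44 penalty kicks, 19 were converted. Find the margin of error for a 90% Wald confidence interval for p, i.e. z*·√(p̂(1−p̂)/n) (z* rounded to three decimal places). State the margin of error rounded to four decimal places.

ME = 0.1228

Sample proportion p̂ = 19/44 = 0.43182.
SE(p̂) = √(0.43182·0.56818/44) = 0.074674.
z* = 1.645 at the 90% level.
Margin of error = z*·SE = 1.645 × 0.074674 = 0.1228.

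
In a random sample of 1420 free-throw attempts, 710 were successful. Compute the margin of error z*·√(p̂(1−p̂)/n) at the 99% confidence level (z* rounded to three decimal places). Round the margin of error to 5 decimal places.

Sample proportion p̂ = 710/1420 = 0.50000.
Standard error of p̂: √(0.250000/1420) = √0.000176056 = 0.013269.
For 99% confidence, z* = 2.576.
ME = 2.576·0.013269 = 0.03418.

ME = 0.03418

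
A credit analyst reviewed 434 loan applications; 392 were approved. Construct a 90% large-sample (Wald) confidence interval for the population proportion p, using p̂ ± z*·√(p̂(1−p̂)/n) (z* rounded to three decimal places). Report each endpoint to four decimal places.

The sample proportion is 392/434 = 0.90323.
SE = √(p̂(1−p̂)/n) = √(0.087409/434) = 0.014192.
For 90% confidence, z* = 1.645.
Margin of error: 1.645 × 0.014192 = 0.02335.
CI: 0.90323 ± 0.02335 = (0.8799, 0.9266).

(0.8799, 0.9266)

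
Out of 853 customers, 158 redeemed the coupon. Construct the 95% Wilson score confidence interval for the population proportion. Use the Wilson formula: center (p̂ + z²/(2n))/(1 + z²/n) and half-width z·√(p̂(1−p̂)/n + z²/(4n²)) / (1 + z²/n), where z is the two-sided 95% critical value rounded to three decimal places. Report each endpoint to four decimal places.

(0.1606, 0.2127)

Here p̂ = 158/853 = 0.18523 and z = 1.960 (z² = 3.841600).
Denominator 1 + z²/n = 1 + 3.841600/853 = 1.004504.
Adjusted center: (0.18523 + z²/(2n))/1.004504 = 0.18664.
Radicand: p̂(1−p̂)/n + z²/(4n²) = 0.000176927 + 0.000001320 = 0.000178247.
Half-width = z·√(radicand)/denom = 1.960·0.013351/1.004504 = 0.02605.
So the interval runs from 0.1606 to 0.2127.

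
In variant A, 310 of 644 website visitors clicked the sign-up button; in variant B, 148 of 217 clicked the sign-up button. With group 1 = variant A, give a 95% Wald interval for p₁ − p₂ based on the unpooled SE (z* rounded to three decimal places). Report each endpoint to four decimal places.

p̂₁ = 0.48137, p̂₂ = 0.68203, so the observed difference is -0.20066.
Unpooled SE = √(p̂₁(1−p̂₁)/n₁ + p̂₂(1−p̂₂)/n₂) = √(0.000387660 + 0.000999382) = 0.037243.
For 95% confidence, z* = 1.960. Margin of error = 0.07300.
CI: -0.20066 ± 0.07300 = (-0.2737, -0.1277).

(-0.2737, -0.1277)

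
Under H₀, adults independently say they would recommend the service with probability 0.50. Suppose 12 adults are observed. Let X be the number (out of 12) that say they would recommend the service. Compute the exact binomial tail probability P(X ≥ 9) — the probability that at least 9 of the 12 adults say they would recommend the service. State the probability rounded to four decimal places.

P = 0.0730

X is binomial with n = 12 and p = 0.50.
P(X ≥ 9) = C(12,9)·0.50^9·0.50^3 + C(12,10)·0.50^10·0.50^2 + C(12,11)·0.50^11·0.50^1 + C(12,12)·0.50^12·0.50^0.
= 0.053711 + 0.016113 + 0.002930 + 0.000244 = 0.0730.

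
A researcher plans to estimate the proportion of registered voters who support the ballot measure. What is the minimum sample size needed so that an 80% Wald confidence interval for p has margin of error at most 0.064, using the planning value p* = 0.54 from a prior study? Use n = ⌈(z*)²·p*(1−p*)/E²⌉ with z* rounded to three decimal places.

For 80% confidence, z* = 1.282.
p*(1−p*) = 0.54·0.46 = 0.2484.
(z*)²·p*(1−p*)/E² = 1.643524·0.2484/0.004096 = 99.671.
Rounding up, n = 100.

n = 100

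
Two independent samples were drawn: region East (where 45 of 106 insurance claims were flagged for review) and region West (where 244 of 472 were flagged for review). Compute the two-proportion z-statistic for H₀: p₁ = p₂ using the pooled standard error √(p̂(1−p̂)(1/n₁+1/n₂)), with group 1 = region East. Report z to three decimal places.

z = -1.720

p̂₁ = 45/106 = 0.42453, p̂₂ = 244/472 = 0.51695.
Pooling: p̂ = 289/578 = 0.50000.
Pooled SE = √[0.2500000·0.01155261] ≈ 0.053742.
z = -0.09242/0.053742 = -1.720.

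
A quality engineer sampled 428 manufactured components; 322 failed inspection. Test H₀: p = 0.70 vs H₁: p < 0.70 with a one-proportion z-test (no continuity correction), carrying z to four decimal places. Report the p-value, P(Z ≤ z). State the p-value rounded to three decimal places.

p-value = 0.991

Sample proportion p̂ = 322/428 = 0.75234.
Null standard error: √(0.70·0.30/428) = √0.000490654 = 0.022151.
z = (p̂ − p₀)/SE = (322/428 − 0.70)/0.022151 ≈ 2.3627.
From the standard normal, P(Z ≤ z) = 0.991.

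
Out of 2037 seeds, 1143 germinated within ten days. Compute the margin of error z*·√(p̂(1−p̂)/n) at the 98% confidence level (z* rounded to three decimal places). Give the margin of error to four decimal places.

Sample proportion p̂ = 1143/2037 = 0.56112.
Standard error of p̂: √(0.246264/2037) = √0.000120896 = 0.010995.
z* = 2.326 at the 98% level.
Margin of error = z*·SE = 2.326 × 0.010995 = 0.0256.

ME = 0.0256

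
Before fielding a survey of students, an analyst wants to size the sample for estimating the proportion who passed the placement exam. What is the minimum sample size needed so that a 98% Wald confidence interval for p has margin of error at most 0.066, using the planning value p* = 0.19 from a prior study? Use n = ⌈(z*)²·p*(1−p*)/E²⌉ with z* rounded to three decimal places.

z* = 2.326 at the 98% level.
p*(1−p*) = 0.1539.
(z*)²·p*(1−p*)/E² = 5.410276·0.1539/0.004356 = 191.148.
⌈191.148⌉ = 192.

n = 192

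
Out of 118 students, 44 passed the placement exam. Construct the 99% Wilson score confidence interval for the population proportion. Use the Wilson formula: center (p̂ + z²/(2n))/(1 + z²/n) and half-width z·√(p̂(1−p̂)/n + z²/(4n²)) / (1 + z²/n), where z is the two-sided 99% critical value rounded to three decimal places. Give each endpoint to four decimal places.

p̂ = 44/118 = 0.37288; z = 2.576, so z² = 6.635776.
1 + z²/n = 1.056235.
Center = (0.37288 + 0.028118)/1.056235 = 0.37965.
Radicand: p̂(1−p̂)/n + z²/(4n²) = 0.001981702 + 0.000119143 = 0.002100845.
Half-width = z·√(radicand)/denom = 2.576·0.045835/1.056235 = 0.11178.
Interval: 0.37965 ± 0.11178 → (0.2679, 0.4914).

(0.2679, 0.4914)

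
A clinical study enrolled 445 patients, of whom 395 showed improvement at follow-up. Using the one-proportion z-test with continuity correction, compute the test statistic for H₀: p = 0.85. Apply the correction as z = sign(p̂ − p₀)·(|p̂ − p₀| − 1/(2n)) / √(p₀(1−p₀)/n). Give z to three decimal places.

With x = 395 successes in n = 445, p̂ = 0.88764. p̂ − p₀ = 0.037640.
Continuity correction 1/(2n) = 1/890 = 0.001124.
Corrected numerator: |0.037640| − 0.001124 = 0.036516.
SE₀ = √(0.85·0.15/445) = 0.016927.
z = (+)0.036516/0.016927 = 2.157.

z = 2.157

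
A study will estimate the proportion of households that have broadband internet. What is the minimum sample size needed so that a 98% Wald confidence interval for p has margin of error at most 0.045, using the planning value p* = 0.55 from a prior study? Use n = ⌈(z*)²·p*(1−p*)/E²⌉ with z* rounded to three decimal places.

n = 662

z* = 2.326 at the 98% level.
p*(1−p*) = 0.2475.
(z*)²·p*(1−p*)/E² = 5.410276·0.2475/0.002025 = 661.256.
Rounding up, n = 662.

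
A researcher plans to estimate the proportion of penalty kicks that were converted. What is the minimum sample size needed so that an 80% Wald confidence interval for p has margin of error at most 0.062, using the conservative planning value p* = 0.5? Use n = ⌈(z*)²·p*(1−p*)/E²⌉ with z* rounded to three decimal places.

z* = 1.282 at the 80% level.
p*(1−p*) = 0.2500.
Required n before rounding: 1.643524 × 0.2500 / 0.062² = 106.889.
Rounding up, n = 107.

n = 107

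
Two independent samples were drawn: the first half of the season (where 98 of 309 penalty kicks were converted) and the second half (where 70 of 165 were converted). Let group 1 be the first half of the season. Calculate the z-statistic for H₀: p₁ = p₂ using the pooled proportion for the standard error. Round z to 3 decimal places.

z = -2.322

Sample proportions: p̂₁ = 98/309 = 0.31715 and p̂₂ = 70/165 = 0.42424.
Pooling: p̂ = 168/474 = 0.35443.
Pooled SE = √[0.2288095·0.00929685] ≈ 0.046122.
z = (p̂₁ − p̂₂)/SE = (0.31715 − 0.42424)/0.046122 = -0.10709/0.046122 = -2.322.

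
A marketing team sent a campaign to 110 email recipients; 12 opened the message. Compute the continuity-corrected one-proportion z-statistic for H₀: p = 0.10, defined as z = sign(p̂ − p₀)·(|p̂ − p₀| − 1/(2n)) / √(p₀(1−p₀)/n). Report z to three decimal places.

The sample proportion is 12/110 = 0.10909. p̂ − p₀ = 0.009091.
1/(2n) = 0.004545.
Corrected numerator: |0.009091| − 0.004545 = 0.004546.
SE₀ = √(0.10·0.90/110) = 0.028604.
z = (+)0.004546/0.028604 = 0.159.

z = 0.159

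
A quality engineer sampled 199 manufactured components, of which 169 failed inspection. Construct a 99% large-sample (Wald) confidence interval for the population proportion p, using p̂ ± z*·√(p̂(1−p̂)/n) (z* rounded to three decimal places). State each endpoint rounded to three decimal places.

(0.784, 0.915)

The sample proportion is 169/199 = 0.84925.
SE = √(p̂(1−p̂)/n) = √(0.128027/199) = 0.025364.
The 99% critical value is z* = 2.576.
Margin = 2.576·0.025364 = 0.06534.
CI: 0.84925 ± 0.06534 = (0.784, 0.915).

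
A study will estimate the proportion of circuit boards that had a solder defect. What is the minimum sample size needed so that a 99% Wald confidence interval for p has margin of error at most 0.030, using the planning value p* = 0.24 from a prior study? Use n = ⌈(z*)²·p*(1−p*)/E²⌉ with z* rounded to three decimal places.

For 99% confidence, z* = 2.576.
p*(1−p*) = 0.24·0.76 = 0.1824.
(z*)²·p*(1−p*)/E² = 6.635776·0.1824/0.000900 = 1344.851.
⌈1344.851⌉ = 1345.

n = 1345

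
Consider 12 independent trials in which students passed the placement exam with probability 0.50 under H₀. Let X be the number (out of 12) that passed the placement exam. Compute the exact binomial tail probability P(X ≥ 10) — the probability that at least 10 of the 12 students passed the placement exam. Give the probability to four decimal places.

P = 0.0193

X is binomial with n = 12 and p = 0.50.
P(X ≥ 10) = C(12,10)·0.50^10·0.50^2 + C(12,11)·0.50^11·0.50^1 + C(12,12)·0.50^12·0.50^0.
= 0.016113 + 0.002930 + 0.000244 = 0.0193.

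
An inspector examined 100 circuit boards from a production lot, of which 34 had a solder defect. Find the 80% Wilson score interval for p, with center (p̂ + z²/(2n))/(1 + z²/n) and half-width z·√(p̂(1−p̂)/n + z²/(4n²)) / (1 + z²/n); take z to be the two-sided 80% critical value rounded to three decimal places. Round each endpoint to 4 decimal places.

(0.2823, 0.4029)

p̂ = 34/100 = 0.34000; z = 1.282, so z² = 1.643524.
1 + z²/n = 1.016435.
Center = (0.34000 + 0.008218)/1.016435 = 0.34259.
Radicand: p̂(1−p̂)/n + z²/(4n²) = 0.002244000 + 0.000041088 = 0.002285088.
Half-width = z·√(radicand)/denom = 1.282·0.047803/1.016435 = 0.06029.
So the interval runs from 0.2823 to 0.4029.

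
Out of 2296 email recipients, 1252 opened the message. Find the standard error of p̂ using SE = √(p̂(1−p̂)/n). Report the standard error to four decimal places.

SE = 0.0104

p̂ = 1252/2296 = 0.54530.
p̂(1−p̂) = 0.54530·0.45470 = 0.247948.
Dividing by n and taking the root: √0.000107991 = 0.0104.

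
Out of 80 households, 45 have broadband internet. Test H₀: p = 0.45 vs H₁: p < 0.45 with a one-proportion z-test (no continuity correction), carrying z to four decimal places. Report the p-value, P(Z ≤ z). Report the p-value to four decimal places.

p-value = 0.9784

The sample proportion is 45/80 = 0.56250.
Under H₀, SE = √(p₀(1−p₀)/n) = √(0.45·0.55/80) = √0.003093750 = 0.055621.
Test statistic (full precision, shown to 4 dp): z = (45/80 − 0.45)/SE₀ ≈ 2.0226.
p-value = P(Z ≤ z) with z = 2.0226 → 0.9784.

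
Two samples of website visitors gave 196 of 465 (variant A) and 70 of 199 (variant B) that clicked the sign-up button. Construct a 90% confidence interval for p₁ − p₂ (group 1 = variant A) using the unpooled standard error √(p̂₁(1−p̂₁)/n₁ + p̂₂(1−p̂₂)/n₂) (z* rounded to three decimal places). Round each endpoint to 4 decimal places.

p̂₁ = 0.42151, p̂₂ = 0.35176, so the observed difference is 0.06975.
SE = √(0.000524384 + 0.001145852) = √0.001670236 = 0.040869.
The 90% critical value is z* = 1.645. Margin of error = 0.06723.
Interval: 0.06975 ± 0.06723 → (0.0025, 0.1370).

(0.0025, 0.1370)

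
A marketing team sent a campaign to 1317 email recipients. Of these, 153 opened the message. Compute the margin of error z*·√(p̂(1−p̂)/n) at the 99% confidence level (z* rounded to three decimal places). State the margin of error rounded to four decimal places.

Sample proportion p̂ = 153/1317 = 0.11617.
SE(p̂) = √(0.11617·0.88383/1317) = 0.008830.
z* = 2.576 at the 99% level.
So ME = 0.0227.

ME = 0.0227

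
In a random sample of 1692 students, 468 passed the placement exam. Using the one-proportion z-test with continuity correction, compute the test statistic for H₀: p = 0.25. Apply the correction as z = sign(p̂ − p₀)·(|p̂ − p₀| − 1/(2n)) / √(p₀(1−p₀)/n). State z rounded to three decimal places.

p̂ = 468/1692 = 0.27660. p̂ − p₀ = 0.026596.
Continuity correction 1/(2n) = 1/3384 = 0.000296.
Corrected numerator: |0.026596| − 0.000296 = 0.026300.
Null standard error: √(0.25·0.75/1692) = √0.000110816 = 0.010527.
z = +0.026300/0.010527 = 2.498.

z = 2.498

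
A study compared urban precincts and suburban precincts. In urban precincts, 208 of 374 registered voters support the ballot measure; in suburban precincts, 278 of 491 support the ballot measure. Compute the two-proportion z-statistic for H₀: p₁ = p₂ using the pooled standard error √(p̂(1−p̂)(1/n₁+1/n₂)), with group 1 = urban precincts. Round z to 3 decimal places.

p̂₁ = 208/374 = 0.55615, p̂₂ = 278/491 = 0.56619.
Pooling: p̂ = 486/865 = 0.56185.
Pooled SE = √[0.2461746·0.00471046] ≈ 0.034053.
z = (p̂₁ − p̂₂)/SE = (0.55615 − 0.56619)/0.034053 = -0.01004/0.034053 = -0.295.

z = -0.295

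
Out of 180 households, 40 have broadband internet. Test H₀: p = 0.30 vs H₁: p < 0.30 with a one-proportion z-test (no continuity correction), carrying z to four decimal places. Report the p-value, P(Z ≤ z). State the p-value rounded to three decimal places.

The sample proportion is 40/180 = 0.22222.
Under H₀, SE = √(p₀(1−p₀)/n) = √(0.30·0.70/180) = √0.001166667 = 0.034157.
z = (p̂ − p₀)/SE = (40/180 − 0.30)/0.034157 ≈ -2.2771.
From the standard normal, P(Z ≤ z) = 0.011.

p-value = 0.011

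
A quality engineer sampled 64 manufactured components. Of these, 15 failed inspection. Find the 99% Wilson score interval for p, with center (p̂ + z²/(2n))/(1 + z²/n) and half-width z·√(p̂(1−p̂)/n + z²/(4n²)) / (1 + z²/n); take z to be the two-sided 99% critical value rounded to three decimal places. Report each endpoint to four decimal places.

p̂ = 15/64 = 0.23438; z = 2.576, so z² = 6.635776.
Denominator 1 + z²/n = 1 + 6.635776/64 = 1.103684.
Adjusted center: (0.23438 + z²/(2n))/1.103684 = 0.25933.
Radicand: p̂(1−p̂)/n + z²/(4n²) = 0.002803802 + 0.000405016 = 0.003208818.
Half-width = 2.576·√0.003208818/1.103684 = 0.13221.
CI: 0.25933 ± 0.13221 = (0.1271, 0.3915).

(0.1271, 0.3915)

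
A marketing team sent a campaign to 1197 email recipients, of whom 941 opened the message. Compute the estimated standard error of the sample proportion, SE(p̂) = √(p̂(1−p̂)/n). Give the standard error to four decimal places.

The sample proportion is 941/1197 = 0.78613.
p̂(1−p̂) = 0.168130.
SE = √(0.168130/1197) = 0.0119.

SE = 0.0119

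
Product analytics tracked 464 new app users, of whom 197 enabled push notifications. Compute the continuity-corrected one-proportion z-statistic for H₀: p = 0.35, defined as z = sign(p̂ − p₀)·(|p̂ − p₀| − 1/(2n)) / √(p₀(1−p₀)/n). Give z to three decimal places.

z = 3.319

The sample proportion is 197/464 = 0.42457. p̂ − p₀ = 0.074569.
1/(2n) = 0.001078.
Corrected numerator: |0.074569| − 0.001078 = 0.073491.
Null standard error: √(0.35·0.65/464) = √0.000490302 = 0.022143.
z = (+)0.073491/0.022143 = 3.319.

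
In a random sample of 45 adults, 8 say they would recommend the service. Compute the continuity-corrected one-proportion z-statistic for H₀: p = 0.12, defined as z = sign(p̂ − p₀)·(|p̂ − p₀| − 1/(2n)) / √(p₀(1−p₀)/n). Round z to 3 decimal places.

z = 0.963

With x = 8 successes in n = 45, p̂ = 0.17778. p̂ − p₀ = 0.057778.
Continuity correction 1/(2n) = 1/90 = 0.011111.
Corrected numerator: |0.057778| − 0.011111 = 0.046667.
Null standard error: √(0.12·0.88/45) = √0.002346667 = 0.048442.
z = (+)0.046667/0.048442 = 0.963.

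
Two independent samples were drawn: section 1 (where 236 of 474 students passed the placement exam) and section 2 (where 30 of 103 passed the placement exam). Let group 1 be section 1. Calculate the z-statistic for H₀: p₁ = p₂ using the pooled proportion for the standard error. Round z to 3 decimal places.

Sample proportions: p̂₁ = 236/474 = 0.49789 and p̂₂ = 30/103 = 0.29126.
Pooling: p̂ = 266/577 = 0.46101.
Pooled SE = √[0.2484794·0.01181844] ≈ 0.054191.
z = (p̂₁ − p̂₂)/SE = (0.49789 − 0.29126)/0.054191 = 0.20663/0.054191 = 3.813.

z = 3.813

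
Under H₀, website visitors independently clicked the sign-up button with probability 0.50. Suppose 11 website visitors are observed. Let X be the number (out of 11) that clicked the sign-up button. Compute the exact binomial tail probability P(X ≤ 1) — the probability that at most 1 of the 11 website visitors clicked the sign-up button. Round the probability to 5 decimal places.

X is binomial with n = 11 and p = 0.50.
P(X ≤ 1) = C(11,0)·0.50^0·0.50^11 + C(11,1)·0.50^1·0.50^10.
= 0.000488 + 0.005371 = 0.00586.

P = 0.00586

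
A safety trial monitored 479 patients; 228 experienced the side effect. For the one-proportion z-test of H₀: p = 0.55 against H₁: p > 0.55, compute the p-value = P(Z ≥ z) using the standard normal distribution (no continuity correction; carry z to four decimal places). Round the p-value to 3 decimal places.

p-value = 0.999

With x = 228 successes in n = 479, p̂ = 0.47599.
Null standard error: √(0.55·0.45/479) = √0.000516701 = 0.022731.
z = (p̂ − p₀)/SE = (228/479 − 0.55)/0.022731 ≈ -3.2558.
From the standard normal, P(Z ≥ z) = 0.999.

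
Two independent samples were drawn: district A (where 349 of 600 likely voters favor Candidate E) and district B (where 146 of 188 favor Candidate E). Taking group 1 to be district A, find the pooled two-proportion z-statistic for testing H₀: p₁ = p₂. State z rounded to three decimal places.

z = -4.826

Sample proportions: p̂₁ = 349/600 = 0.58167 and p̂₂ = 146/188 = 0.77660.
Pooled p̂ = (349+146)/(600+188) = 495/788 = 0.62817.
SE = √[p̂(1−p̂)(1/n₁+1/n₂)] = √[0.62817·0.37183·(1/600+1/188)] ≈ 0.040394.
z = -0.19493/0.040394 = -4.826.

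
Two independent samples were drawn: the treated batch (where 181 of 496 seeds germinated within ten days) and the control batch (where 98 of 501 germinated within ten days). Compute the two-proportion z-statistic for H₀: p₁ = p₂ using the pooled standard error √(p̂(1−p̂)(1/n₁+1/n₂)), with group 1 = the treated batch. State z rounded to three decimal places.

Sample proportions: p̂₁ = 181/496 = 0.36492 and p̂₂ = 98/501 = 0.19561.
Pooled p̂ = (181+98)/(496+501) = 279/997 = 0.27984.
SE = √[p̂(1−p̂)(1/n₁+1/n₂)] = √[0.27984·0.72016·(1/496+1/501)] ≈ 0.028435.
z = 0.16931/0.028435 = 5.954.

z = 5.954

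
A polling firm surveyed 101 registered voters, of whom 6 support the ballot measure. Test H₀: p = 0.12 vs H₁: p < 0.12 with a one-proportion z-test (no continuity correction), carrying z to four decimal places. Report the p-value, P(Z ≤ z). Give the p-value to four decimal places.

The sample proportion is 6/101 = 0.05941.
SE₀ = √(0.12·0.88/101) = 0.032335.
Test statistic (full precision, shown to 4 dp): z = (6/101 − 0.12)/SE₀ ≈ -1.8740.
p-value = P(Z ≤ z) with z = -1.8740 → 0.0305.

p-value = 0.0305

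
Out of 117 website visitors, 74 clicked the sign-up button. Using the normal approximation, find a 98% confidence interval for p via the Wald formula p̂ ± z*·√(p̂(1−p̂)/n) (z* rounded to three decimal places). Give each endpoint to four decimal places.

p̂ = 74/117 = 0.63248.
SE(p̂) = √(0.63248·0.36752/117) = 0.044573.
z* = 2.326 at the 98% level.
Margin of error: 2.326 × 0.044573 = 0.10368.
Interval: 0.63248 ± 0.10368 → (0.5288, 0.7362).

(0.5288, 0.7362)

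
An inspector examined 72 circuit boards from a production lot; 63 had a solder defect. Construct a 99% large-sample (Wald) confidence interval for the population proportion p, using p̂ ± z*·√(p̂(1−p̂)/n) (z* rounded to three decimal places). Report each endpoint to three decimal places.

(0.775, 0.975)

Sample proportion p̂ = 63/72 = 0.87500.
Standard error of p̂: √(0.109375/72) = √0.001519097 = 0.038976.
The 99% critical value is z* = 2.576.
Margin of error: 2.576 × 0.038976 = 0.10040.
So the interval runs from 0.775 to 0.975.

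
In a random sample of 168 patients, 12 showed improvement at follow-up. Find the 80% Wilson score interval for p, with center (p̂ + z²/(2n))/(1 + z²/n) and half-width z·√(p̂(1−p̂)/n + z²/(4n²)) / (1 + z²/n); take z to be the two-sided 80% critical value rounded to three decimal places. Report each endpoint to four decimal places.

(0.0499, 0.1013)

Here p̂ = 12/168 = 0.07143 and z = 1.282 (z² = 1.643524).
Denominator 1 + z²/n = 1 + 1.643524/168 = 1.009783.
Adjusted center: (0.07143 + z²/(2n))/1.009783 = 0.07558.
Radicand: p̂(1−p̂)/n + z²/(4n²) = 0.000394801 + 0.000014558 = 0.000409359.
Half-width = 1.282·√0.000409359/1.009783 = 0.02569.
Interval: 0.07558 ± 0.02569 → (0.0499, 0.1013).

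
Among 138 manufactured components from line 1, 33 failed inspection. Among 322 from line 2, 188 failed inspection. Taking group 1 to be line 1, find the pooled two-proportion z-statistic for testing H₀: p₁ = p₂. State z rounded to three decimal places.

z = -6.781

Sample proportions: p̂₁ = 33/138 = 0.23913 and p̂₂ = 188/322 = 0.58385.
Pooling: p̂ = 221/460 = 0.48043.
Pooled SE = √[0.2496172·0.01035197] ≈ 0.050833.
z = (p̂₁ − p̂₂)/SE = (0.23913 − 0.58385)/0.050833 = -0.34472/0.050833 = -6.781.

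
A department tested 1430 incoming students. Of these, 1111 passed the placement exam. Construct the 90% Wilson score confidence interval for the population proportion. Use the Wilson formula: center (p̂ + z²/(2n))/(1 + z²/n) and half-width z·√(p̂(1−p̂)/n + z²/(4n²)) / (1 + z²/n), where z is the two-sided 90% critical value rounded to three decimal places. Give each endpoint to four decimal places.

Here p̂ = 1111/1430 = 0.77692 and z = 1.645 (z² = 2.706025).
1 + z²/n = 1.001892.
Adjusted center: (0.77692 + z²/(2n))/1.001892 = 0.77640.
Radicand: p̂(1−p̂)/n + z²/(4n²) = 0.000121198 + 0.000000331 = 0.000121529.
Half-width = 1.645·√0.000121529/1.001892 = 0.01810.
Interval: 0.77640 ± 0.01810 → (0.7583, 0.7945).

(0.7583, 0.7945)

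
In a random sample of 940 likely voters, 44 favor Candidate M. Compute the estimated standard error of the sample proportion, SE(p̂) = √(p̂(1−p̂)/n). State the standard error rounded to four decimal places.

With x = 44 successes in n = 940, p̂ = 0.04681.
p̂(1−p̂) = 0.044619.
SE = √(0.044619/940) = 0.0069.

SE = 0.0069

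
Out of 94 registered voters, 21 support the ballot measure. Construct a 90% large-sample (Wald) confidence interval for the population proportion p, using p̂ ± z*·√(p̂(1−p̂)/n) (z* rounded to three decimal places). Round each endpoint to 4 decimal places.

The sample proportion is 21/94 = 0.22340.
Standard error of p̂: √(0.173495/94) = √0.001845689 = 0.042961.
z* = 1.645 at the 90% level.
Margin of error: 1.645 × 0.042961 = 0.07067.
Interval: 0.22340 ± 0.07067 → (0.1527, 0.2941).

(0.1527, 0.2941)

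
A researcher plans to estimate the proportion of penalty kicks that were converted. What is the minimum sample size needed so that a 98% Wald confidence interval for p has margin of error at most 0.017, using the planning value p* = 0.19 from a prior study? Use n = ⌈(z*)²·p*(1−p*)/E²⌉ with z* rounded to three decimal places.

The 98% critical value is z* = 2.326.
p*(1−p*) = 0.1539.
Required n before rounding: 5.410276 × 0.1539 / 0.017² = 2881.112.
⌈2881.112⌉ = 2882.

n = 2882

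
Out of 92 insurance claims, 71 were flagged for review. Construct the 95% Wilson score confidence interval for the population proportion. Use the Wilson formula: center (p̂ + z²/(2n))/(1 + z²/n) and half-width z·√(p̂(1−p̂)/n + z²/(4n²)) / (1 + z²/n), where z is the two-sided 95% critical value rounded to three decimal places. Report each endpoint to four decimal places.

(0.6761, 0.8456)

Here p̂ = 71/92 = 0.77174 and z = 1.960 (z² = 3.841600).
1 + z²/n = 1.041757.
Adjusted center: (0.77174 + z²/(2n))/1.041757 = 0.76085.
Radicand: p̂(1−p̂)/n + z²/(4n²) = 0.001914759 + 0.000113469 = 0.002028228.
Half-width = 1.960·√0.002028228/1.041757 = 0.08473.
So the interval runs from 0.6761 to 0.8456.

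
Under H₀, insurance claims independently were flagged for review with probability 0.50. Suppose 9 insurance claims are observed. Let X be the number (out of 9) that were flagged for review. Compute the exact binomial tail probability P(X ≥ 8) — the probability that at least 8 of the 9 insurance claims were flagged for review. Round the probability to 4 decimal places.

P = 0.0195

X is binomial with n = 9 and p = 0.50.
P(X ≥ 8) = C(9,8)·0.50^8·0.50^1 + C(9,9)·0.50^9·0.50^0.
= 0.017578 + 0.001953 = 0.0195.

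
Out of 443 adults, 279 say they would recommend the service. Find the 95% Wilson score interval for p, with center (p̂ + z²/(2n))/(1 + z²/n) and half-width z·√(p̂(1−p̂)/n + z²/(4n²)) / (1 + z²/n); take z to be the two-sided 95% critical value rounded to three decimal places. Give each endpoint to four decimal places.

Here p̂ = 279/443 = 0.62980 and z = 1.960 (z² = 3.841600).
Denominator 1 + z²/n = 1 + 3.841600/443 = 1.008672.
Center = (0.62980 + 0.004336)/1.008672 = 0.62868.
Radicand: p̂(1−p̂)/n + z²/(4n²) = 0.000526304 + 0.000004894 = 0.000531198.
Half-width = z·√(radicand)/denom = 1.960·0.023048/1.008672 = 0.04479.
So the interval runs from 0.5839 to 0.6735.

(0.5839, 0.6735)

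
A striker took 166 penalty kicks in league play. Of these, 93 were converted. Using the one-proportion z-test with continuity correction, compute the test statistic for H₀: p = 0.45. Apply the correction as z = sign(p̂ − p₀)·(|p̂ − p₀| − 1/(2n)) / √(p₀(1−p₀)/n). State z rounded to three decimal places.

With x = 93 successes in n = 166, p̂ = 0.56024. p̂ − p₀ = 0.110241.
Continuity correction 1/(2n) = 1/332 = 0.003012.
Corrected numerator: |0.110241| − 0.003012 = 0.107229.
Null standard error: √(0.45·0.55/166) = √0.001490964 = 0.038613.
z = +0.107229/0.038613 = 2.777.

z = 2.777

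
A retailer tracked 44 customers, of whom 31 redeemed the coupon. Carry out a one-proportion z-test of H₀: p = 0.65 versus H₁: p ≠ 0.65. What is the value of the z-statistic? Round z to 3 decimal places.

z = 0.759

The sample proportion is 31/44 = 0.70455.
Under H₀, SE = √(p₀(1−p₀)/n) = √(0.65·0.35/44) = √0.005170455 = 0.071906.
z = (0.70455 − 0.65)/0.071906 = 0.05455/0.071906 = 0.759.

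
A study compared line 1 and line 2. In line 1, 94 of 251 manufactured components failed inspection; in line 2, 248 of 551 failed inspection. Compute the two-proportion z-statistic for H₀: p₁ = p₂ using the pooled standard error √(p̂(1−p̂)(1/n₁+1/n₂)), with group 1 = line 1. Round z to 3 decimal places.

p̂₁ = 94/251 = 0.37450, p̂₂ = 248/551 = 0.45009.
Pooled p̂ = (94+248)/(251+551) = 342/802 = 0.42643.
Pooled SE = √[0.2445880·0.00579895] ≈ 0.037661.
z = -0.07559/0.037661 = -2.007.

z = -2.007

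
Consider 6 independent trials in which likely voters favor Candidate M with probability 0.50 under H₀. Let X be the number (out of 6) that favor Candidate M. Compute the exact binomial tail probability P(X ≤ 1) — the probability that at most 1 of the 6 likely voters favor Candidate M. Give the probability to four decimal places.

X ~ Binomial(n=6, p=0.50).
P(X ≤ 1) = C(6,0)·0.50^0·0.50^6 + C(6,1)·0.50^1·0.50^5.
= 0.015625 + 0.093750 = 0.1094.

P = 0.1094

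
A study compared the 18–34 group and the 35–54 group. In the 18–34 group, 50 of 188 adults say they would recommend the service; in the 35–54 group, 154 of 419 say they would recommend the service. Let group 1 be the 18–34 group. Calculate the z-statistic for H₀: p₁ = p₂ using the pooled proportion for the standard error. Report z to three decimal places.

Sample proportions: p̂₁ = 50/188 = 0.26596 and p̂₂ = 154/419 = 0.36754.
Pooling: p̂ = 204/607 = 0.33608.
SE = √[p̂(1−p̂)(1/n₁+1/n₂)] = √[0.33608·0.66392·(1/188+1/419)] ≈ 0.041466.
z = -0.10158/0.041466 = -2.450.

z = -2.450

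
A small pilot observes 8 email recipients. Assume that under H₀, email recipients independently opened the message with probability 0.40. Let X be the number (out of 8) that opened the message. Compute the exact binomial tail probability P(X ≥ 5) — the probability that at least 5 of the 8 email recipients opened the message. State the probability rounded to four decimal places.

P = 0.1737

X ~ Binomial(n=8, p=0.40).
P(X ≥ 5) = C(8,5)·0.40^5·0.60^3 + C(8,6)·0.40^6·0.60^2 + C(8,7)·0.40^7·0.60^1 + C(8,8)·0.40^8·0.60^0.
= 0.123863 + 0.041288 + 0.007864 + 0.000655 = 0.1737.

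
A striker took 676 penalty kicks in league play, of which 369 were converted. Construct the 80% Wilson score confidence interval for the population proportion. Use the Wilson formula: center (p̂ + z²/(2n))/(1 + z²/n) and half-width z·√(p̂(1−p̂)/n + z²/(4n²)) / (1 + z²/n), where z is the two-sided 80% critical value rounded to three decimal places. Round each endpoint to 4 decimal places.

(0.5212, 0.5703)

Here p̂ = 369/676 = 0.54586 and z = 1.282 (z² = 1.643524).
Denominator 1 + z²/n = 1 + 1.643524/676 = 1.002431.
Adjusted center: (0.54586 + z²/(2n))/1.002431 = 0.54575.
Radicand: p̂(1−p̂)/n + z²/(4n²) = 0.000366712 + 0.000000899 = 0.000367611.
Half-width = z·√(radicand)/denom = 1.282·0.019173/1.002431 = 0.02452.
So the interval runs from 0.5212 to 0.5703.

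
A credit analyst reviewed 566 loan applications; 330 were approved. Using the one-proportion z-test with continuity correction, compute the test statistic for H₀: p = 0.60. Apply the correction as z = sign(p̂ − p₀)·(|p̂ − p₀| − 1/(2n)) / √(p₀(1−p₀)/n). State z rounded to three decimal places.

z = -0.781

Sample proportion p̂ = 330/566 = 0.58304. p̂ − p₀ = -0.016961.
Continuity correction 1/(2n) = 1/1132 = 0.000883.
Corrected numerator: |-0.016961| − 0.000883 = 0.016078.
Null standard error: √(0.60·0.40/566) = √0.000424028 = 0.020592.
z = (−)0.016078/0.020592 = -0.781.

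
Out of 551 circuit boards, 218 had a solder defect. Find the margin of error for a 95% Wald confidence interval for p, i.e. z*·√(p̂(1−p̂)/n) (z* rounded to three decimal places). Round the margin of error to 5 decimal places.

The sample proportion is 218/551 = 0.39564.
SE = √(p̂(1−p̂)/n) = √(0.239110/551) = 0.020832.
z* = 1.960 at the 95% level.
Margin of error = z*·SE = 1.960 × 0.020832 = 0.04083.

ME = 0.04083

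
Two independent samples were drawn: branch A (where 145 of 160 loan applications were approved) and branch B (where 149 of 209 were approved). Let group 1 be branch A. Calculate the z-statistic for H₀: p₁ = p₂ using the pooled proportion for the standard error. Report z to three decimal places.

z = 4.573

Sample proportions: p̂₁ = 145/160 = 0.90625 and p̂₂ = 149/209 = 0.71292.
Pooling: p̂ = 294/369 = 0.79675.
Pooled SE = √[0.1619406·0.01103469] ≈ 0.042273.
z = (p̂₁ − p̂₂)/SE = (0.90625 − 0.71292)/0.042273 = 0.19333/0.042273 = 4.573.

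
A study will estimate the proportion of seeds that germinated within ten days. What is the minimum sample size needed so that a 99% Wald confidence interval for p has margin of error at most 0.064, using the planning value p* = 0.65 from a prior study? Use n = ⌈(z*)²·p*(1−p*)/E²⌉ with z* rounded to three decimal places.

The 99% critical value is z* = 2.576.
p*(1−p*) = 0.65·0.35 = 0.2275.
(z*)²·p*(1−p*)/E² = 6.635776·0.2275/0.004096 = 368.564.
⌈368.564⌉ = 369.

n = 369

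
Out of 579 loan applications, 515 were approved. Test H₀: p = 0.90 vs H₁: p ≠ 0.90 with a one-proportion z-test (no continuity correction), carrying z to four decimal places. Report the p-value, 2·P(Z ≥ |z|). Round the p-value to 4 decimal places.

With x = 515 successes in n = 579, p̂ = 0.88946.
Null standard error: √(0.90·0.10/579) = √0.000155440 = 0.012468.
z = (p̂ − p₀)/SE = (515/579 − 0.90)/0.012468 ≈ -0.8450.
p-value = 2·P(Z ≥ |z|) with z = -0.8450 → 0.3981.

p-value = 0.3981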